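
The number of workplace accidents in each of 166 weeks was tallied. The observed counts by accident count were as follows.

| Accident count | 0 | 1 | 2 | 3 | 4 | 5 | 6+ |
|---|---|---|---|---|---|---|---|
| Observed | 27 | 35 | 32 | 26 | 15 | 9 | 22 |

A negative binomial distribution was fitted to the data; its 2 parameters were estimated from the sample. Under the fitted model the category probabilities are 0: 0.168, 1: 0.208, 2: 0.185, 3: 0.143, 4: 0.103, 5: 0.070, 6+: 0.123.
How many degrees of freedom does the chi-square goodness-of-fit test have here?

4

There are k = 7 categories and 2 parameters estimated from the data, so df = 7 − 1 − 2 = 4.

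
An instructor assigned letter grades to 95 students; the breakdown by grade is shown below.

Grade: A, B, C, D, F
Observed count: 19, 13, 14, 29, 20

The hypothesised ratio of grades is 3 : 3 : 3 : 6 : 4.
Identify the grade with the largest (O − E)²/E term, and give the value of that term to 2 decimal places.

A, 1.07

Ratio total = 19. Expected counts: 95×3/19 = 15, 95×3/19 = 15, 95×3/19 = 15, 95×6/19 = 30, 95×4/19 = 20.
χ² = (19−15)²/15 + (13−15)²/15 + (14−15)²/15 + (29−30)²/30 + (20−20)²/20
   = 1.067 + 0.267 + 0.067 + 0.033 + 0.000
The largest term is for A: 1.07.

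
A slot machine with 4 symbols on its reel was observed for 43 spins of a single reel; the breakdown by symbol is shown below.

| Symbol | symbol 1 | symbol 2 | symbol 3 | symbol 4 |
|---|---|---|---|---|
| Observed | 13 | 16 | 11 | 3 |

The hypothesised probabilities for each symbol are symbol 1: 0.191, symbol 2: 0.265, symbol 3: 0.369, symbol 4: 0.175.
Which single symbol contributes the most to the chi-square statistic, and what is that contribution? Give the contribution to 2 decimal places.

Expected counts E_i = n·p_i: 43×0.191 = 8.213, 43×0.265 = 11.395, 43×0.369 = 15.867, 43×0.175 = 7.525.
cat           O        E   (O−E)²/E
symbol 1     13    8.213      2.790
symbol 2     16   11.395      1.861
symbol 3     11   15.867      1.493
symbol 4      3    7.525      2.721
The largest term is for symbol 1: 2.79.

symbol 1, 2.79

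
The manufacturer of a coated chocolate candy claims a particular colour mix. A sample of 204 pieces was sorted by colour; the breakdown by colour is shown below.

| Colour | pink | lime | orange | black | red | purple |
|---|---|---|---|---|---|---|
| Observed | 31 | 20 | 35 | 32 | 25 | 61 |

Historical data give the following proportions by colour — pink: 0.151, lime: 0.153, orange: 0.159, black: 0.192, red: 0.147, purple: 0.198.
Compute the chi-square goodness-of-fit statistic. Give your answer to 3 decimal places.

Expected counts E_i = n·p_i: 204×0.151 = 30.804, 204×0.153 = 31.212, 204×0.159 = 32.436, 204×0.192 = 39.168, 204×0.147 = 29.988, 204×0.198 = 40.392.
χ² = (31−30.804)²/30.804 + (20−31.212)²/31.212 + (35−32.436)²/32.436 + (32−39.168)²/39.168 + (25−29.988)²/29.988 + (61−40.392)²/40.392
   = 0.0012 + 4.0276 + 0.2027 + 1.3118 + 0.8297 + 10.5142
Sum = 16.887

16.887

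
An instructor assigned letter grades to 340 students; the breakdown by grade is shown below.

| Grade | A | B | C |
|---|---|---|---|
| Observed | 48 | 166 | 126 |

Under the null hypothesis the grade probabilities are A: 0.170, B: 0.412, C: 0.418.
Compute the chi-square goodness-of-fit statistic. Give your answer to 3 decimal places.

Expected counts E_i = n·p_i: 340×0.170 = 57.8, 340×0.412 = 140.08, 340×0.418 = 142.12.
cat         O        E   (O−E)²/E
A          48     57.8     1.6616
B         166   140.08     4.7962
C         126   142.12     1.8284
Sum = 8.286

8.286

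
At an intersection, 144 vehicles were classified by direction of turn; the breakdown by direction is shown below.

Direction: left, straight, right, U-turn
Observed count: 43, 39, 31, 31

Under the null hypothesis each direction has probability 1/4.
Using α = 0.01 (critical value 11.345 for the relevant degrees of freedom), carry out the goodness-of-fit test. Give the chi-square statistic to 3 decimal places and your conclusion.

Expected count for each of the 4 categories: 144/4 = 36.
χ² = (43−36)²/36 + (39−36)²/36 + (31−36)²/36 + (31−36)²/36
   = 1.3611 + 0.2500 + 0.6944 + 0.6944
Sum = 3.000
df = 3. Since 3.000 < 11.345, we do not reject H₀.

3.000; do not reject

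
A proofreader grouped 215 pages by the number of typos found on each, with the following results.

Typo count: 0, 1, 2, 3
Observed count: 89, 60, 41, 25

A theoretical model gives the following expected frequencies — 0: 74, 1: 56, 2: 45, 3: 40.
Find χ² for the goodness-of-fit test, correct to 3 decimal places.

9.307

0: (89 − 74)²/74 = 225/74 = 3.0405
1: (60 − 56)²/56 = 16/56 = 0.2857
2: (41 − 45)²/45 = 16/45 = 0.3556
3: (25 − 40)²/40 = 225/40 = 5.6250
Sum = 9.307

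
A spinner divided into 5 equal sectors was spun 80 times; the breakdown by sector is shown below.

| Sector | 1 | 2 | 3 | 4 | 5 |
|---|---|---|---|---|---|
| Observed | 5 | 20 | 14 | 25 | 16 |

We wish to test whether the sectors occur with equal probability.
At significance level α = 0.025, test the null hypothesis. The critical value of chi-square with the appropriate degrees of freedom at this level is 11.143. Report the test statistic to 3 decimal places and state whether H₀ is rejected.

Under H₀ each category has probability 1/5, so each expected count is 80/5 = 16.
χ² = (5−16)²/16 + (20−16)²/16 + (14−16)²/16 + (25−16)²/16 + (16−16)²/16
   = 7.5625 + 1.0000 + 0.2500 + 5.0625 + 0.0000
Sum = 13.875
df = 4. Since 13.875 > 11.143, we reject H₀.

13.875; reject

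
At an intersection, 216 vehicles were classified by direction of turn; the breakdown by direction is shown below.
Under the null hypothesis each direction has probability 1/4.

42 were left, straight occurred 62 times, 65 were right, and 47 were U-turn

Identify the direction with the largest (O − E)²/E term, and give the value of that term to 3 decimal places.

Expected count for each of the 4 categories: 216/4 = 54.
cat           O        E   (O−E)²/E
left         42       54     2.6667
straight     62       54     1.1852
right        65       54     2.2407
U-turn       47       54     0.9074
The largest term is for left: 2.667.

left, 2.667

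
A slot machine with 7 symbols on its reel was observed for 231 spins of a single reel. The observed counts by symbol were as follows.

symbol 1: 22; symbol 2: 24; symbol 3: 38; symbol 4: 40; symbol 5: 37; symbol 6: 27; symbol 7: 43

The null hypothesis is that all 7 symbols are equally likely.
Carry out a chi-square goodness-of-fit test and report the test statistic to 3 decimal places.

Under H₀ each category has probability 1/7, so each expected count is 231/7 = 33.
cat           O        E   (O−E)²/E
symbol 1     22       33     3.6667
symbol 2     24       33     2.4545
symbol 3     38       33     0.7576
symbol 4     40       33     1.4848
symbol 5     37       33     0.4848
symbol 6     27       33     1.0909
symbol 7     43       33     3.0303
Sum = 12.970

12.970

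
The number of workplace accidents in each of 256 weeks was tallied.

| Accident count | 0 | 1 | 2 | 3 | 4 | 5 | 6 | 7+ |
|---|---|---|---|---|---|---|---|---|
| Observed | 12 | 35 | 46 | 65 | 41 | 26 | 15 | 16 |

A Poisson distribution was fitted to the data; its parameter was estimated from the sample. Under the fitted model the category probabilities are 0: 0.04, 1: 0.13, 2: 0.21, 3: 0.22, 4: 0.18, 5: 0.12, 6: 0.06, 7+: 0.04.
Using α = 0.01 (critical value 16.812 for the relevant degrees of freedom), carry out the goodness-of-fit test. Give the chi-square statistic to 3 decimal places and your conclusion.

Expected counts E_i = n·p_i: 256×0.04 = 10.24, 256×0.13 = 33.28, 256×0.21 = 53.76, 256×0.22 = 56.32, 256×0.18 = 46.08, 256×0.12 = 30.72, 256×0.06 = 15.36, 256×0.04 = 10.24.
0: (12 − 10.24)²/10.24 = 3.0976/10.24 = 0.3025
1: (35 − 33.28)²/33.28 = 2.9584/33.28 = 0.0889
2: (46 − 53.76)²/53.76 = 60.2176/53.76 = 1.1201
3: (65 − 56.32)²/56.32 = 75.3424/56.32 = 1.3378
4: (41 − 46.08)²/46.08 = 25.8064/46.08 = 0.5600
5: (26 − 30.72)²/30.72 = 22.2784/30.72 = 0.7252
6: (15 − 15.36)²/15.36 = 0.1296/15.36 = 0.0084
7+: (16 − 10.24)²/10.24 = 33.1776/10.24 = 3.2400
Sum = 7.383
df = 6. Since 7.383 < 16.812, we do not reject H₀.

7.383; do not reject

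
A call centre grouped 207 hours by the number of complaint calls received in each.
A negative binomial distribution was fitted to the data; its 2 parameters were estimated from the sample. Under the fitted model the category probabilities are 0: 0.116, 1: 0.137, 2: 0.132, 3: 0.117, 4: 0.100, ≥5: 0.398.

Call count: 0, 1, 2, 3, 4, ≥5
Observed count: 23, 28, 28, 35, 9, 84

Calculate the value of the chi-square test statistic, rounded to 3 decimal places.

11.508

Expected counts E_i = n·p_i: 207×0.116 = 24.012, 207×0.137 = 28.359, 207×0.132 = 27.324, 207×0.117 = 24.219, 207×0.100 = 20.7, 207×0.398 = 82.386.
χ² = (23−24.012)²/24.012 + (28−28.359)²/28.359 + (28−27.324)²/27.324 + (35−24.219)²/24.219 + (9−20.7)²/20.7 + (84−82.386)²/82.386
   = 0.0427 + 0.0045 + 0.0167 + 4.7991 + 6.6130 + 0.0316
Sum = 11.508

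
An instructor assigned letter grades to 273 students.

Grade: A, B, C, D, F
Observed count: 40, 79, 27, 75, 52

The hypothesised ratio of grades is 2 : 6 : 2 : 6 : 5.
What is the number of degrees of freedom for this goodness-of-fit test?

There are k = 5 categories and no parameters were estimated from the data, so df = 5 − 1 = 4.

4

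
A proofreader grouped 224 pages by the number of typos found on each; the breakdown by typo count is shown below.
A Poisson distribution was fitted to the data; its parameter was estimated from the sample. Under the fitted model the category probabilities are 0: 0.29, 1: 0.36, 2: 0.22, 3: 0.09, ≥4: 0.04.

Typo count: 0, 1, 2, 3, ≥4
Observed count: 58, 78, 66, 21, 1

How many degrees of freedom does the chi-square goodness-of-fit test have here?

3

There are k = 5 categories and 1 parameter estimated from the data, so df = 5 − 1 − 1 = 3.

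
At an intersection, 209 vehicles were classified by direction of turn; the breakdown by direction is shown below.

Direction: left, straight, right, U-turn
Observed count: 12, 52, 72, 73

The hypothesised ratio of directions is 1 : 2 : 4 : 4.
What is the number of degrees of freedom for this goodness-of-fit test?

There are k = 4 categories and no parameters were estimated from the data, so df = 4 − 1 = 3.

3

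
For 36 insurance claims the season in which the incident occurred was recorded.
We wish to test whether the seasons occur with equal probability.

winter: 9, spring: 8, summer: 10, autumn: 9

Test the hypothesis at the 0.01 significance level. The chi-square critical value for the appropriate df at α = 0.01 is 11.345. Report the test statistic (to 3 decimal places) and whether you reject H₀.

Expected count for each of the 4 categories: 36/4 = 9.
winter: (9 − 9)²/9 = 0/9 = 0.0000
spring: (8 − 9)²/9 = 1/9 = 0.1111
summer: (10 − 9)²/9 = 1/9 = 0.1111
autumn: (9 − 9)²/9 = 0/9 = 0.0000
Sum = 0.222
df = 3. Since 0.222 < 11.345, we do not reject H₀.

0.222; do not reject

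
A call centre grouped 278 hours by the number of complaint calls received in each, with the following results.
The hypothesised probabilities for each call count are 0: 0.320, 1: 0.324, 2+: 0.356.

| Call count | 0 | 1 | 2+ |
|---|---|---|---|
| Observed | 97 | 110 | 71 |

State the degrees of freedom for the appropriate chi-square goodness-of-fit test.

2

There are k = 3 categories and no parameters were estimated from the data, so df = 3 − 1 = 2.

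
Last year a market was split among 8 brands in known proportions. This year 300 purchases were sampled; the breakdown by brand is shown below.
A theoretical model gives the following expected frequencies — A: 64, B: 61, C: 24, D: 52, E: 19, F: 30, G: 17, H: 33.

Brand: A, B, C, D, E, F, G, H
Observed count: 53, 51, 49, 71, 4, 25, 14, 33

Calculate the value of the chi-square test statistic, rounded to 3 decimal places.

49.719

χ² = (53−64)²/64 + (51−61)²/61 + (49−24)²/24 + (71−52)²/52 + (4−19)²/19 + (25−30)²/30 + (14−17)²/17 + (33−33)²/33
   = 1.8906 + 1.6393 + 26.0417 + 6.9423 + 11.8421 + 0.8333 + 0.5294 + 0.0000
Sum = 49.719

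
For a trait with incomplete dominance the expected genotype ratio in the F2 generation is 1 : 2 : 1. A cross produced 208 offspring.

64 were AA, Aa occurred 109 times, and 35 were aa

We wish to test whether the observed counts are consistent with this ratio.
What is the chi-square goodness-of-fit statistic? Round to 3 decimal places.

Ratio total = 4. Expected counts: 208×1/4 = 52, 208×2/4 = 104, 208×1/4 = 52.
χ² = (64−52)²/52 + (109−104)²/104 + (35−52)²/52
   = 2.7692 + 0.2404 + 5.5577
Sum = 8.567

8.567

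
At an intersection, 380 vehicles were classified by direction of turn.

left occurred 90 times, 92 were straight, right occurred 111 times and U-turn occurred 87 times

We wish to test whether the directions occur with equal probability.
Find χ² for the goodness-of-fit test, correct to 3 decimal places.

3.726

Under H₀ each category has probability 1/4, so each expected count is 380/4 = 95.
left: (90 − 95)²/95 = 25/95 = 0.2632
straight: (92 − 95)²/95 = 9/95 = 0.0947
right: (111 − 95)²/95 = 256/95 = 2.6947
U-turn: (87 − 95)²/95 = 64/95 = 0.6737
Sum = 3.726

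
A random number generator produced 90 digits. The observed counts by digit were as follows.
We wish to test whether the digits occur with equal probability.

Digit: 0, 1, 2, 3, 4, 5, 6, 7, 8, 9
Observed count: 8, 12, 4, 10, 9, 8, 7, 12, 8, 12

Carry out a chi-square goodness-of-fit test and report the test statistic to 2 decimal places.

6.67

Expected count for each of the 10 categories: 90/10 = 9.
χ² = (8−9)²/9 + (12−9)²/9 + (4−9)²/9 + (10−9)²/9 + (9−9)²/9 + (8−9)²/9 + (7−9)²/9 + (12−9)²/9 + (8−9)²/9 + (12−9)²/9
   = 0.111 + 1.000 + 2.778 + 0.111 + 0.000 + 0.111 + 0.444 + 1.000 + 0.111 + 1.000
Sum = 6.67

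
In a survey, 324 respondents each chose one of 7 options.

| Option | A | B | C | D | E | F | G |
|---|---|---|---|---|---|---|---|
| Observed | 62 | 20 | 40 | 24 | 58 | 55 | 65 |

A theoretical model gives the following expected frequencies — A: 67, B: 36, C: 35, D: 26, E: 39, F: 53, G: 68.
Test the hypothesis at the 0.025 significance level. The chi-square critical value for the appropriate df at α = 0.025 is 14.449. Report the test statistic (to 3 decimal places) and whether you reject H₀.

17.817; reject

A: (62 − 67)²/67 = 25/67 = 0.3731
B: (20 − 36)²/36 = 256/36 = 7.1111
C: (40 − 35)²/35 = 25/35 = 0.7143
D: (24 − 26)²/26 = 4/26 = 0.1538
E: (58 − 39)²/39 = 361/39 = 9.2564
F: (55 − 53)²/53 = 4/53 = 0.0755
G: (65 − 68)²/68 = 9/68 = 0.1324
Sum = 17.817
df = 6. Since 17.817 > 14.449, we reject H₀.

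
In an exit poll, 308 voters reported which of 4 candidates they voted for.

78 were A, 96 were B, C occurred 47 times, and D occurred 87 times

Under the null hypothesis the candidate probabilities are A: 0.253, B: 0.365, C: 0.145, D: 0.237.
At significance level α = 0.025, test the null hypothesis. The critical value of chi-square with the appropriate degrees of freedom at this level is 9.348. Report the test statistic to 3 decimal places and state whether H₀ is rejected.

5.208; do not reject

Expected counts E_i = n·p_i: 308×0.253 = 77.924, 308×0.365 = 112.42, 308×0.145 = 44.66, 308×0.237 = 72.996.
cat         O        E   (O−E)²/E
A          78   77.924     0.0001
B          96   112.42     2.3983
C          47    44.66     0.1226
D          87   72.996     2.6866
Sum = 5.208
df = 3. Since 5.208 < 9.348, we do not reject H₀.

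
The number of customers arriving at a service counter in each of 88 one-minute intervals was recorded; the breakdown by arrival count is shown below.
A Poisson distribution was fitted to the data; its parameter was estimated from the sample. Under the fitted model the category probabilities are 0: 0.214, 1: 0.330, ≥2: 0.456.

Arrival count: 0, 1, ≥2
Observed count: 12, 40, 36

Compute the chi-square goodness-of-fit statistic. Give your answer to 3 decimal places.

7.040

Expected counts E_i = n·p_i: 88×0.214 = 18.832, 88×0.330 = 29.04, 88×0.456 = 40.128.
cat         O        E   (O−E)²/E
0          12   18.832     2.4786
1          40    29.04     4.1364
≥2         36   40.128     0.4247
Sum = 7.040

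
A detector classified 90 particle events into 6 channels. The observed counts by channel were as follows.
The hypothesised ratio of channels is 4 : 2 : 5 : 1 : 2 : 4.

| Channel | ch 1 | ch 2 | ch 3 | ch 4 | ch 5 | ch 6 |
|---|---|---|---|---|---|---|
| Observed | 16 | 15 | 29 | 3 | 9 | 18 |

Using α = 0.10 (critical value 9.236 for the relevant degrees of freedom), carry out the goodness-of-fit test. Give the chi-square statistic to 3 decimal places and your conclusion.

5.040; do not reject

Ratio total = 18. Expected counts: 90×4/18 = 20, 90×2/18 = 10, 90×5/18 = 25, 90×1/18 = 5, 90×2/18 = 10, 90×4/18 = 20.
χ² = (16−20)²/20 + (15−10)²/10 + (29−25)²/25 + (3−5)²/5 + (9−10)²/10 + (18−20)²/20
   = 0.8000 + 2.5000 + 0.6400 + 0.8000 + 0.1000 + 0.2000
Sum = 5.040
df = 5. Since 5.040 < 9.236, we do not reject H₀.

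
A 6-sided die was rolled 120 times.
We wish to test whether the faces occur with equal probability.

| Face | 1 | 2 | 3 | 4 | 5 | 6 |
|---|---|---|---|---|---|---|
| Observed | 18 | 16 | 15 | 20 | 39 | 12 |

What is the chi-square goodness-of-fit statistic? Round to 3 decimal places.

23.500

Expected count for each of the 6 categories: 120/6 = 20.
1: (18 − 20)²/20 = 4/20 = 0.2000
2: (16 − 20)²/20 = 16/20 = 0.8000
3: (15 − 20)²/20 = 25/20 = 1.2500
4: (20 − 20)²/20 = 0/20 = 0.0000
5: (39 − 20)²/20 = 361/20 = 18.0500
6: (12 − 20)²/20 = 64/20 = 3.2000
Sum = 23.500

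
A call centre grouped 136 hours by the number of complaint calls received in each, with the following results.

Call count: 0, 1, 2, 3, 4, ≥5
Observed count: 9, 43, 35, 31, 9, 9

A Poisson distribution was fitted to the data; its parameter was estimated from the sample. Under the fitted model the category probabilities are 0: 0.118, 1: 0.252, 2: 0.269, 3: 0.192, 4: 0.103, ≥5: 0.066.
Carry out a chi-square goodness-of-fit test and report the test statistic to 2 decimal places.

8.09

Expected counts E_i = n·p_i: 136×0.118 = 16.048, 136×0.252 = 34.272, 136×0.269 = 36.584, 136×0.192 = 26.112, 136×0.103 = 14.008, 136×0.066 = 8.976.
0: (9 − 16.048)²/16.048 = 49.674304/16.048 = 3.095
1: (43 − 34.272)²/34.272 = 76.177984/34.272 = 2.223
2: (35 − 36.584)²/36.584 = 2.509056/36.584 = 0.069
3: (31 − 26.112)²/26.112 = 23.892544/26.112 = 0.915
4: (9 − 14.008)²/14.008 = 25.080064/14.008 = 1.790
≥5: (9 − 8.976)²/8.976 = 0.000576/8.976 = 0.000
Sum = 8.09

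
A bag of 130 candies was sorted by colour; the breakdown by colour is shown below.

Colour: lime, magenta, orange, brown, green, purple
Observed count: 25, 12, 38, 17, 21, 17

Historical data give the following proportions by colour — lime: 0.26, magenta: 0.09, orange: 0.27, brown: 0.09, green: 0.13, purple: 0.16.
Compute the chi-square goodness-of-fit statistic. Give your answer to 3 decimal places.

Expected counts E_i = n·p_i: 130×0.26 = 33.8, 130×0.09 = 11.7, 130×0.27 = 35.1, 130×0.09 = 11.7, 130×0.13 = 16.9, 130×0.16 = 20.8.
cat          O        E   (O−E)²/E
lime        25     33.8     2.2911
magenta     12     11.7     0.0077
orange      38     35.1     0.2396
brown       17     11.7     2.4009
green       21     16.9     0.9947
purple      17     20.8     0.6942
Sum = 6.628

6.628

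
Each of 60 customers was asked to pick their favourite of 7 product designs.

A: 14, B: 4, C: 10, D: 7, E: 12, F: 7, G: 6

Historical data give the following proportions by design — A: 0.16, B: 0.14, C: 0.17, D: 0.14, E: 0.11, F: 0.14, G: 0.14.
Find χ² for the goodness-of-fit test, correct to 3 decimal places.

Expected counts E_i = n·p_i: 60×0.16 = 9.6, 60×0.14 = 8.4, 60×0.17 = 10.2, 60×0.14 = 8.4, 60×0.11 = 6.6, 60×0.14 = 8.4, 60×0.14 = 8.4.
cat         O        E   (O−E)²/E
A          14      9.6     2.0167
B           4      8.4     2.3048
C          10     10.2     0.0039
D           7      8.4     0.2333
E          12      6.6     4.4182
F           7      8.4     0.2333
G           6      8.4     0.6857
Sum = 9.896

9.896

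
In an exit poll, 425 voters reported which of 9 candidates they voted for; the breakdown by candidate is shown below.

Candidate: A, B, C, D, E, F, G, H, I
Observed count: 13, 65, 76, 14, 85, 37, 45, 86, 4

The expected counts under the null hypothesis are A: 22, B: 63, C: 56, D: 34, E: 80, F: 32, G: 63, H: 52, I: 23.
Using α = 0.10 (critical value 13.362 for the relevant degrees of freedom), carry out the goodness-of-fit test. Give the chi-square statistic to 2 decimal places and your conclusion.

66.82; reject

A: (13 − 22)²/22 = 81/22 = 3.682
B: (65 − 63)²/63 = 4/63 = 0.063
C: (76 − 56)²/56 = 400/56 = 7.143
D: (14 − 34)²/34 = 400/34 = 11.765
E: (85 − 80)²/80 = 25/80 = 0.313
F: (37 − 32)²/32 = 25/32 = 0.781
G: (45 − 63)²/63 = 324/63 = 5.143
H: (86 − 52)²/52 = 1156/52 = 22.231
I: (4 − 23)²/23 = 361/23 = 15.696
Sum = 66.82
df = 8. Since 66.82 > 13.362, we reject H₀.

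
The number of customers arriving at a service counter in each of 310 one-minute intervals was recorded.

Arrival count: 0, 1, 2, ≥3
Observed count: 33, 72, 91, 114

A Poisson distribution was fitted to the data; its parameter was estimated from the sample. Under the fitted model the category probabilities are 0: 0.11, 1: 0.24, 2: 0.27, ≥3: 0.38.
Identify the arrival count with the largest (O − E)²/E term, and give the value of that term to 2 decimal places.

Expected counts E_i = n·p_i: 310×0.11 = 34.1, 310×0.24 = 74.4, 310×0.27 = 83.7, 310×0.38 = 117.8.
0: (33 − 34.1)²/34.1 = 1.21/34.1 = 0.035
1: (72 − 74.4)²/74.4 = 5.76/74.4 = 0.077
2: (91 − 83.7)²/83.7 = 53.29/83.7 = 0.637
≥3: (114 − 117.8)²/117.8 = 14.44/117.8 = 0.123
The largest term is for 2: 0.64.

2, 0.64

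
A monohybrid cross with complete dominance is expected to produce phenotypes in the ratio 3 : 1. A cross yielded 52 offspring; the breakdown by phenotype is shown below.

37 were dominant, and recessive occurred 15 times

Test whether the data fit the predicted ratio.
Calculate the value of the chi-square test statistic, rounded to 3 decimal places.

0.410

Ratio total = 4. Expected counts: 52×3/4 = 39, 52×1/4 = 13.
dominant: (37 − 39)²/39 = 4/39 = 0.1026
recessive: (15 − 13)²/13 = 4/13 = 0.3077
Sum = 0.410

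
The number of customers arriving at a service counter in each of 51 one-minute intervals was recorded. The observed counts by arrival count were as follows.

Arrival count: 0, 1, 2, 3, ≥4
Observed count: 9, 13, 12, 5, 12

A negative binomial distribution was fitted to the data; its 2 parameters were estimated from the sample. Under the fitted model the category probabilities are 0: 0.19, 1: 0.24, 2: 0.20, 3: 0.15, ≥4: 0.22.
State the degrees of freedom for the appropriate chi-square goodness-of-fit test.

2

There are k = 5 categories and 2 parameters estimated from the data, so df = 5 − 1 − 2 = 2.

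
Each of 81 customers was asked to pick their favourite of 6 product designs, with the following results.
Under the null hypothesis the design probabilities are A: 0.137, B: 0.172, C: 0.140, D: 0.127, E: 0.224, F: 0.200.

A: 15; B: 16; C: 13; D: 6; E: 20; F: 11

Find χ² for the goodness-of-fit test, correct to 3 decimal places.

5.568

Expected counts E_i = n·p_i: 81×0.137 = 11.097, 81×0.172 = 13.932, 81×0.140 = 11.34, 81×0.127 = 10.287, 81×0.224 = 18.144, 81×0.200 = 16.2.
cat         O        E   (O−E)²/E
A          15   11.097     1.3728
B          16   13.932     0.3070
C          13    11.34     0.2430
D           6   10.287     1.7866
E          20   18.144     0.1899
F          11     16.2     1.6691
Sum = 5.568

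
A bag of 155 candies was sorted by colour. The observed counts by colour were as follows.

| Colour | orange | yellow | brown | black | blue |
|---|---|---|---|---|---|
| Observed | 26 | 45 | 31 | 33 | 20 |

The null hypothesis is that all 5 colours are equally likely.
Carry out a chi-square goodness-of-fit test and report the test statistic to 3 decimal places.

11.161

Expected count for each of the 5 categories: 155/5 = 31.
cat         O        E   (O−E)²/E
orange     26       31     0.8065
yellow     45       31     6.3226
brown      31       31     0.0000
black      33       31     0.1290
blue       20       31     3.9032
Sum = 11.161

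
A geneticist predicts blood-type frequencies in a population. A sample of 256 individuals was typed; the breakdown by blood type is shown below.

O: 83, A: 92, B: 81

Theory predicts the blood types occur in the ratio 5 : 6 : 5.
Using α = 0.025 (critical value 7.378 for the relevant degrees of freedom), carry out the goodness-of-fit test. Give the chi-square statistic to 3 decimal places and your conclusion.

Ratio total = 16. Expected counts: 256×5/16 = 80, 256×6/16 = 96, 256×5/16 = 80.
O: (83 − 80)²/80 = 9/80 = 0.1125
A: (92 − 96)²/96 = 16/96 = 0.1667
B: (81 − 80)²/80 = 1/80 = 0.0125
Sum = 0.292
df = 2. Since 0.292 < 7.378, we do not reject H₀.

0.292; do not reject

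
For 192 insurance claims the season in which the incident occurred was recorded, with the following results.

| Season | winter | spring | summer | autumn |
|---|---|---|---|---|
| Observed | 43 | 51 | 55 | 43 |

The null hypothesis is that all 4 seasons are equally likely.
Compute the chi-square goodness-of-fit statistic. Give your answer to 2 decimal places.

2.25

Expected count for each of the 4 categories: 192/4 = 48.
χ² = (43−48)²/48 + (51−48)²/48 + (55−48)²/48 + (43−48)²/48
   = 0.521 + 0.188 + 1.021 + 0.521
Sum = 2.25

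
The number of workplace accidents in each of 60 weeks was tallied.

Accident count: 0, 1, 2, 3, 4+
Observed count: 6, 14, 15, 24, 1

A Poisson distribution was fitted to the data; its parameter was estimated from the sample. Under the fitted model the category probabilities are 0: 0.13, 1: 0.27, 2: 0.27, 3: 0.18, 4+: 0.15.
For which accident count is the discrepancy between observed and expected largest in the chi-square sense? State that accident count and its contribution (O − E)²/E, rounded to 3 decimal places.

3, 16.133

Expected counts E_i = n·p_i: 60×0.13 = 7.8, 60×0.27 = 16.2, 60×0.27 = 16.2, 60×0.18 = 10.8, 60×0.15 = 9.
χ² = (6−7.8)²/7.8 + (14−16.2)²/16.2 + (15−16.2)²/16.2 + (24−10.8)²/10.8 + (1−9)²/9
   = 0.4154 + 0.2988 + 0.0889 + 16.1333 + 7.1111
The largest term is for 3: 16.133.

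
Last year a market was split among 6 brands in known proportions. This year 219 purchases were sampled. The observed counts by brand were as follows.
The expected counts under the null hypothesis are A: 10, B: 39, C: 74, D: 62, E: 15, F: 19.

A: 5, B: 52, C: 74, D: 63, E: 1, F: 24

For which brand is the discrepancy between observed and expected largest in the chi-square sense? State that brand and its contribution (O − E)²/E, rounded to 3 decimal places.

χ² = (5−10)²/10 + (52−39)²/39 + (74−74)²/74 + (63−62)²/62 + (1−15)²/15 + (24−19)²/19
   = 2.5000 + 4.3333 + 0.0000 + 0.0161 + 13.0667 + 1.3158
The largest term is for E: 13.067.

E, 13.067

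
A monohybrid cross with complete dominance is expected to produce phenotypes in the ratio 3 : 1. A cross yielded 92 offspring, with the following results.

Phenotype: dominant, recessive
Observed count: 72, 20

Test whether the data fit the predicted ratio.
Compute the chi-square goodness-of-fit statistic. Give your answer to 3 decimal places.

0.522

Ratio total = 4. Expected counts: 92×3/4 = 69, 92×1/4 = 23.
dominant: (72 − 69)²/69 = 9/69 = 0.1304
recessive: (20 − 23)²/23 = 9/23 = 0.3913
Sum = 0.522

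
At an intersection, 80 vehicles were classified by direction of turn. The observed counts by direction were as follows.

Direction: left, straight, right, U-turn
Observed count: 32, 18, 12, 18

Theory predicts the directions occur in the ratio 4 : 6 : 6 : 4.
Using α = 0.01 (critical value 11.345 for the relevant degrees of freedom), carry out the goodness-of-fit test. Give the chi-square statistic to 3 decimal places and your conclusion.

Ratio total = 20. Expected counts: 80×4/20 = 16, 80×6/20 = 24, 80×6/20 = 24, 80×4/20 = 16.
cat           O        E   (O−E)²/E
left         32       16    16.0000
straight     18       24     1.5000
right        12       24     6.0000
U-turn       18       16     0.2500
Sum = 23.750
df = 3. Since 23.750 > 11.345, we reject H₀.

23.750; reject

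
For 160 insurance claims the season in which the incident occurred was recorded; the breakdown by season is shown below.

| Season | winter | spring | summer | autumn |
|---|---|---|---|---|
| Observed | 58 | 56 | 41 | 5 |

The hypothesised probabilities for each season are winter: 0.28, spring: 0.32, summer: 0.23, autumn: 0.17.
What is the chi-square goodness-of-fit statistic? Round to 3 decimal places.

22.938

Expected counts E_i = n·p_i: 160×0.28 = 44.8, 160×0.32 = 51.2, 160×0.23 = 36.8, 160×0.17 = 27.2.
χ² = (58−44.8)²/44.8 + (56−51.2)²/51.2 + (41−36.8)²/36.8 + (5−27.2)²/27.2
   = 3.8893 + 0.4500 + 0.4793 + 18.1191
Sum = 22.938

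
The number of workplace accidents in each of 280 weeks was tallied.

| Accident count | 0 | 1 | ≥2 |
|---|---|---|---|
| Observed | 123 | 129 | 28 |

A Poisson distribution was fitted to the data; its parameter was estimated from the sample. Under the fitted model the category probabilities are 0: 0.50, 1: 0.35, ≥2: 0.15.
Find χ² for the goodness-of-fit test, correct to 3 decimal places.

Expected counts E_i = n·p_i: 280×0.50 = 140, 280×0.35 = 98, 280×0.15 = 42.
cat         O        E   (O−E)²/E
0         123      140     2.0643
1         129       98     9.8061
≥2         28       42     4.6667
Sum = 16.537

16.537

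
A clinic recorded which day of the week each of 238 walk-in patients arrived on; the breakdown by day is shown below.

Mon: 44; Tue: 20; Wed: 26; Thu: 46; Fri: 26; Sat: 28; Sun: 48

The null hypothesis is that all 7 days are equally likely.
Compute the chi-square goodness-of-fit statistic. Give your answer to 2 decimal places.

23.53

Under H₀ each category has probability 1/7, so each expected count is 238/7 = 34.
Mon: (44 − 34)²/34 = 100/34 = 2.941
Tue: (20 − 34)²/34 = 196/34 = 5.765
Wed: (26 − 34)²/34 = 64/34 = 1.882
Thu: (46 − 34)²/34 = 144/34 = 4.235
Fri: (26 − 34)²/34 = 64/34 = 1.882
Sat: (28 − 34)²/34 = 36/34 = 1.059
Sun: (48 − 34)²/34 = 196/34 = 5.765
Sum = 23.53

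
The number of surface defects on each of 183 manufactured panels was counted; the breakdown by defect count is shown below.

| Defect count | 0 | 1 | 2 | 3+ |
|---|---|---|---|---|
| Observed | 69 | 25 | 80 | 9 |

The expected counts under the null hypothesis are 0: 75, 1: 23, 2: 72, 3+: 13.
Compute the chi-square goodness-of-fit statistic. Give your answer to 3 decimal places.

χ² = (69−75)²/75 + (25−23)²/23 + (80−72)²/72 + (9−13)²/13
   = 0.4800 + 0.1739 + 0.8889 + 1.2308
Sum = 2.774

2.774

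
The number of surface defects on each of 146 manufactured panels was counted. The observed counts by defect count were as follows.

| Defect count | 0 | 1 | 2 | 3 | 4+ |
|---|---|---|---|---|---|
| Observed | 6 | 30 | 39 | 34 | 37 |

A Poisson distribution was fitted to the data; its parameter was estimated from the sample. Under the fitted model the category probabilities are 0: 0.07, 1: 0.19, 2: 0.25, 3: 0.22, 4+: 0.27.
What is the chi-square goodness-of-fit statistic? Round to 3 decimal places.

Expected counts E_i = n·p_i: 146×0.07 = 10.22, 146×0.19 = 27.74, 146×0.25 = 36.5, 146×0.22 = 32.12, 146×0.27 = 39.42.
0: (6 − 10.22)²/10.22 = 17.8084/10.22 = 1.7425
1: (30 − 27.74)²/27.74 = 5.1076/27.74 = 0.1841
2: (39 − 36.5)²/36.5 = 6.25/36.5 = 0.1712
3: (34 − 32.12)²/32.12 = 3.5344/32.12 = 0.1100
4+: (37 − 39.42)²/39.42 = 5.8564/39.42 = 0.1486
Sum = 2.356

2.356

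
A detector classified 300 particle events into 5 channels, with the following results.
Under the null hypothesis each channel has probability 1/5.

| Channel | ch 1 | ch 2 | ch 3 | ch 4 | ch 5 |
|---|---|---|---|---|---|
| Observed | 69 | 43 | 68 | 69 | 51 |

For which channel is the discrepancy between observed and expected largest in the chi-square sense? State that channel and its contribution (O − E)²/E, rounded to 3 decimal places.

Expected count for each of the 5 categories: 300/5 = 60.
ch 1: (69 − 60)²/60 = 81/60 = 1.3500
ch 2: (43 − 60)²/60 = 289/60 = 4.8167
ch 3: (68 − 60)²/60 = 64/60 = 1.0667
ch 4: (69 − 60)²/60 = 81/60 = 1.3500
ch 5: (51 − 60)²/60 = 81/60 = 1.3500
The largest term is for ch 2: 4.817.

ch 2, 4.817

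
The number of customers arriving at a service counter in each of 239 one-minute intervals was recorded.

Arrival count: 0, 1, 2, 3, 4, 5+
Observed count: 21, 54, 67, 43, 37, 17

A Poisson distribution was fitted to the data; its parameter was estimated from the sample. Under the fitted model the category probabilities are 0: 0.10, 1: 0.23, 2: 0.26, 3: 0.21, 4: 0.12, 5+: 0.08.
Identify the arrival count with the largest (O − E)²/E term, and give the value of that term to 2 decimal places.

Expected counts E_i = n·p_i: 239×0.10 = 23.9, 239×0.23 = 54.97, 239×0.26 = 62.14, 239×0.21 = 50.19, 239×0.12 = 28.68, 239×0.08 = 19.12.
cat         O        E   (O−E)²/E
0          21     23.9      0.352
1          54    54.97      0.017
2          67    62.14      0.380
3          43    50.19      1.030
4          37    28.68      2.414
5+         17    19.12      0.235
The largest term is for 4: 2.41.

4, 2.41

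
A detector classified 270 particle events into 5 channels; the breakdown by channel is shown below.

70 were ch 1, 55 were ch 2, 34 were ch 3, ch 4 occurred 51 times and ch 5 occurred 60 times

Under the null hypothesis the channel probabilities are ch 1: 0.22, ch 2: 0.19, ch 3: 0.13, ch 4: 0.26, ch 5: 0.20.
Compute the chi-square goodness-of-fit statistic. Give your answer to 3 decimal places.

8.111

Expected counts E_i = n·p_i: 270×0.22 = 59.4, 270×0.19 = 51.3, 270×0.13 = 35.1, 270×0.26 = 70.2, 270×0.20 = 54.
ch 1: (70 − 59.4)²/59.4 = 112.36/59.4 = 1.8916
ch 2: (55 − 51.3)²/51.3 = 13.69/51.3 = 0.2669
ch 3: (34 − 35.1)²/35.1 = 1.21/35.1 = 0.0345
ch 4: (51 − 70.2)²/70.2 = 368.64/70.2 = 5.2513
ch 5: (60 − 54)²/54 = 36/54 = 0.6667
Sum = 8.111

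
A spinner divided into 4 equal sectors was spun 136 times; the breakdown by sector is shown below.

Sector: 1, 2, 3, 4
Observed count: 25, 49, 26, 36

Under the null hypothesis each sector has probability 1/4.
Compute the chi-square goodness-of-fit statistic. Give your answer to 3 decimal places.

11.000

Under H₀ each category has probability 1/4, so each expected count is 136/4 = 34.
1: (25 − 34)²/34 = 81/34 = 2.3824
2: (49 − 34)²/34 = 225/34 = 6.6176
3: (26 − 34)²/34 = 64/34 = 1.8824
4: (36 − 34)²/34 = 4/34 = 0.1176
Sum = 11.000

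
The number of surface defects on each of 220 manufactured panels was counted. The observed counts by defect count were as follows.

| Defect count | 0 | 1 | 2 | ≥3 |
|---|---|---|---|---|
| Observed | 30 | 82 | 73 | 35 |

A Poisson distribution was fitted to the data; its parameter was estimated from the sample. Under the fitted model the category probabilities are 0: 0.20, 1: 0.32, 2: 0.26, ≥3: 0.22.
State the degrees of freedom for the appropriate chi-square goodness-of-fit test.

2

There are k = 4 categories and 1 parameter estimated from the data, so df = 4 − 1 − 1 = 2.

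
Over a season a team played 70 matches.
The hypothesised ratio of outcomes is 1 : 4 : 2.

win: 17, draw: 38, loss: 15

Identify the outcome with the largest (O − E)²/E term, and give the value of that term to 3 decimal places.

Ratio total = 7. Expected counts: 70×1/7 = 10, 70×4/7 = 40, 70×2/7 = 20.
χ² = (17−10)²/10 + (38−40)²/40 + (15−20)²/20
   = 4.9000 + 0.1000 + 1.2500
The largest term is for win: 4.900.

win, 4.900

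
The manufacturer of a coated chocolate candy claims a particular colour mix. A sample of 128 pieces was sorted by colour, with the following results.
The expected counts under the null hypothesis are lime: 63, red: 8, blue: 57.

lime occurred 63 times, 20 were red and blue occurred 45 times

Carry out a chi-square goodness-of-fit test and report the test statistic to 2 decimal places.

χ² = (63−63)²/63 + (20−8)²/8 + (45−57)²/57
   = 0.000 + 18.000 + 2.526
Sum = 20.53

20.53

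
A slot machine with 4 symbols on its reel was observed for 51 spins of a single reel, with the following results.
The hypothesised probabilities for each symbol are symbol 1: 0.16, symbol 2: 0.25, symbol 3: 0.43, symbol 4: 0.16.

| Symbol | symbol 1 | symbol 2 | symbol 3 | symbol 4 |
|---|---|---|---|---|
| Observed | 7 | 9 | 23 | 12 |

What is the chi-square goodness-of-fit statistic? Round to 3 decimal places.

Expected counts E_i = n·p_i: 51×0.16 = 8.16, 51×0.25 = 12.75, 51×0.43 = 21.93, 51×0.16 = 8.16.
cat           O        E   (O−E)²/E
symbol 1      7     8.16     0.1649
symbol 2      9    12.75     1.1029
symbol 3     23    21.93     0.0522
symbol 4     12     8.16     1.8071
Sum = 3.127

3.127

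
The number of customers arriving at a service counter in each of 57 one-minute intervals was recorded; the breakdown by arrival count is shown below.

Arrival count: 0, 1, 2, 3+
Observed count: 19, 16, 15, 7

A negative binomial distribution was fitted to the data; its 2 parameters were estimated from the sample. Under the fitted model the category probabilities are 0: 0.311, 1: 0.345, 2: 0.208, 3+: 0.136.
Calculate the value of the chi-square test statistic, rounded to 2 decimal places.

1.68

Expected counts E_i = n·p_i: 57×0.311 = 17.727, 57×0.345 = 19.665, 57×0.208 = 11.856, 57×0.136 = 7.752.
0: (19 − 17.727)²/17.727 = 1.620529/17.727 = 0.091
1: (16 − 19.665)²/19.665 = 13.432225/19.665 = 0.683
2: (15 − 11.856)²/11.856 = 9.884736/11.856 = 0.834
3+: (7 − 7.752)²/7.752 = 0.565504/7.752 = 0.073
Sum = 1.68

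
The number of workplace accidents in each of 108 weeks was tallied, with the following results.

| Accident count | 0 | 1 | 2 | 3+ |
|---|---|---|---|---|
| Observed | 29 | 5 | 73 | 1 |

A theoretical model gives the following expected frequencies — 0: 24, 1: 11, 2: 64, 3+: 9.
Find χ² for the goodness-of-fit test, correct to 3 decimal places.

0: (29 − 24)²/24 = 25/24 = 1.0417
1: (5 − 11)²/11 = 36/11 = 3.2727
2: (73 − 64)²/64 = 81/64 = 1.2656
3+: (1 − 9)²/9 = 64/9 = 7.1111
Sum = 12.691

12.691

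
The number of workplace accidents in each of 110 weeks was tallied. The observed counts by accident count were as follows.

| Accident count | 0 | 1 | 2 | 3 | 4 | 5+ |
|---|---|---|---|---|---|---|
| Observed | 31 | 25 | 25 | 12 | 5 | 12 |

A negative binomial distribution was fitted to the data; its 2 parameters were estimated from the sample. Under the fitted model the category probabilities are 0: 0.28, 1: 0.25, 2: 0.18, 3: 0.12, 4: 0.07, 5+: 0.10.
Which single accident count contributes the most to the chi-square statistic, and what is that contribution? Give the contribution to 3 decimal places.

2, 1.366

Expected counts E_i = n·p_i: 110×0.28 = 30.8, 110×0.25 = 27.5, 110×0.18 = 19.8, 110×0.12 = 13.2, 110×0.07 = 7.7, 110×0.10 = 11.
cat         O        E   (O−E)²/E
0          31     30.8     0.0013
1          25     27.5     0.2273
2          25     19.8     1.3657
3          12     13.2     0.1091
4           5      7.7     0.9468
5+         12       11     0.0909
The largest term is for 2: 1.366.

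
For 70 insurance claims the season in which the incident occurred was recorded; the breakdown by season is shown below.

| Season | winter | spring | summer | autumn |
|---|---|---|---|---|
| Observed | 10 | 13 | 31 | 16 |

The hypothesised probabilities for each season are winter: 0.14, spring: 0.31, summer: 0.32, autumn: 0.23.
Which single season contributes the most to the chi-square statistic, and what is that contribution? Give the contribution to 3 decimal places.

Expected counts E_i = n·p_i: 70×0.14 = 9.8, 70×0.31 = 21.7, 70×0.32 = 22.4, 70×0.23 = 16.1.
χ² = (10−9.8)²/9.8 + (13−21.7)²/21.7 + (31−22.4)²/22.4 + (16−16.1)²/16.1
   = 0.0041 + 3.4880 + 3.3018 + 0.0006
The largest term is for spring: 3.488.

spring, 3.488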